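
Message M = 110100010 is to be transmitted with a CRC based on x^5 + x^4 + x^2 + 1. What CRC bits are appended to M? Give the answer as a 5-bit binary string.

Append 5 zeros: 11010001000000. Divide by 110101 (XOR where the leading bit is 1):
  pos 0: 110100 XOR 110101 = 000001
  pos 5: 101000 XOR 110101 = 011101
  pos 6: 111010 XOR 110101 = 001111
  pos 8: 111100 XOR 110101 = 001001
Remainder (last 5 bits) = 01001. This is the CRC / FCS.

01001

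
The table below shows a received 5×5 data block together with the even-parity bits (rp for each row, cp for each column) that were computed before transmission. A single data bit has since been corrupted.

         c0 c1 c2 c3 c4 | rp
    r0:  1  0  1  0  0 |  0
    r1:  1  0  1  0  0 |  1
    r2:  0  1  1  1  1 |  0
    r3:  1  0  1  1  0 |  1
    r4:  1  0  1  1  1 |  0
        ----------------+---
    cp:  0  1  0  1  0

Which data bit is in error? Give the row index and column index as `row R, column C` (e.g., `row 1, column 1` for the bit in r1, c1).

row 1, column 2

Recompute each row's even parity and compare to rp:
  r0: data parity 0, sent rp 0 → ok
  r1: data parity 0, sent rp 1 → mismatch
  r2: data parity 0, sent rp 0 → ok
  r3: data parity 1, sent rp 1 → ok
  r4: data parity 0, sent rp 0 → ok
Recompute each column's even parity and compare to cp:
  c0: data parity 0, sent cp 0 → ok
  c1: data parity 1, sent cp 1 → ok
  c2: data parity 1, sent cp 0 → mismatch
  c3: data parity 1, sent cp 1 → ok
  c4: data parity 0, sent cp 0 → ok
Exactly one row (r1) and one column (c2) fail → the flipped bit is at their intersection.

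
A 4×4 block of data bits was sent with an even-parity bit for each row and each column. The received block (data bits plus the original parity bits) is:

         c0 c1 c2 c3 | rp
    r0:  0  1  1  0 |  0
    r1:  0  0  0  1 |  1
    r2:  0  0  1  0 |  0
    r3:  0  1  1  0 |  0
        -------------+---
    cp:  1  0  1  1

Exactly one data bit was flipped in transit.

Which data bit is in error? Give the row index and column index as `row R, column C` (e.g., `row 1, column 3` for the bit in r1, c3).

row 2, column 0

Recompute each row's even parity and compare to rp:
  r0: data parity 0, sent rp 0 → ok
  r1: data parity 1, sent rp 1 → ok
  r2: data parity 1, sent rp 0 → mismatch
  r3: data parity 0, sent rp 0 → ok
Recompute each column's even parity and compare to cp:
  c0: data parity 0, sent cp 1 → mismatch
  c1: data parity 0, sent cp 0 → ok
  c2: data parity 1, sent cp 1 → ok
  c3: data parity 1, sent cp 1 → ok
Exactly one row (r2) and one column (c0) fail → the flipped bit is at their intersection.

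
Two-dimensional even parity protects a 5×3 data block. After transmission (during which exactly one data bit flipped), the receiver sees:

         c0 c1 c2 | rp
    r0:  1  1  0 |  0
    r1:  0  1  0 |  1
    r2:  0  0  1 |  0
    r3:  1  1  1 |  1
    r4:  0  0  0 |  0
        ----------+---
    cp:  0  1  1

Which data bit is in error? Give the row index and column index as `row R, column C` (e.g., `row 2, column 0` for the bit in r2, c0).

Recompute each row's even parity and compare to rp:
  r0: data parity 0, sent rp 0 → ok
  r1: data parity 1, sent rp 1 → ok
  r2: data parity 1, sent rp 0 → mismatch
  r3: data parity 1, sent rp 1 → ok
  r4: data parity 0, sent rp 0 → ok
Recompute each column's even parity and compare to cp:
  c0: data parity 0, sent cp 0 → ok
  c1: data parity 1, sent cp 1 → ok
  c2: data parity 0, sent cp 1 → mismatch
Exactly one row (r2) and one column (c2) fail → the flipped bit is at their intersection.

row 2, column 2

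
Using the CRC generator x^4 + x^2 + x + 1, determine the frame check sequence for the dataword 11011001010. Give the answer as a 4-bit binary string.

1010

Append 4 zeros: 110110010100000. Divide by 10111 (XOR where the leading bit is 1):
  pos 0: 11011 XOR 10111 = 01100
  pos 1: 11000 XOR 10111 = 01111
  pos 2: 11110 XOR 10111 = 01001
  pos 3: 10011 XOR 10111 = 00100
  pos 5: 10001 XOR 10111 = 00110
  pos 7: 11000 XOR 10111 = 01111
  pos 8: 11110 XOR 10111 = 01001
  pos 9: 10010 XOR 10111 = 00101
Remainder (last 4 bits) = 1010. This is the CRC / FCS.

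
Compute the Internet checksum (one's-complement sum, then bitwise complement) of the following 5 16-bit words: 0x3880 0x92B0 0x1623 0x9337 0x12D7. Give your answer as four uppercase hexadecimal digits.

One's-complement addition (fold any carry out of bit 15 back into bit 0):
  0x3880 + 0x92B0 = 0x0CB30
  0xCB30 + 0x1623 = 0x0E153
  0xE153 + 0x9337 = 0x1748A → wrap carry → 0x748B
  0x748B + 0x12D7 = 0x08762
One's-complement sum = 0x8762.
Checksum = ~0x8762 & 0xFFFF = 0x789D.

789D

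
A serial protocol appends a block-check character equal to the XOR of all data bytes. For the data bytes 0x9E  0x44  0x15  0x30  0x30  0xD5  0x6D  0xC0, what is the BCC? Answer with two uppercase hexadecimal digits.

XOR the bytes together:
  start with 0x9E
  0x9E ⊕ 0x44 = 0xDA
  0xDA ⊕ 0x15 = 0xCF
  0xCF ⊕ 0x30 = 0xFF
  0xFF ⊕ 0x30 = 0xCF
  0xCF ⊕ 0xD5 = 0x1A
  0x1A ⊕ 0x6D = 0x77
  0x77 ⊕ 0xC0 = 0xB7

B7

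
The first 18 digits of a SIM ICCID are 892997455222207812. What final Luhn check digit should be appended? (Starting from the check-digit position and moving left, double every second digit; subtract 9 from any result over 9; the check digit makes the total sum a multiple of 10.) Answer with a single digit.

7

Partial digits right→left: 2 1 8 7 0 2 2 2 2 5 5 4 7 9 9 2 9 8
Double every second digit counting from the check-digit position (so the 1st, 3rd, 5th, ... of the partial from the right).
  doubled (with −9 where >9): 4 7 0 4 4 1 5 9 9 → sum 43
  kept as-is: 1 7 2 2 5 4 9 2 8 → sum 40
Total = 43 + 40 = 83.
Check digit = (10 − (83 mod 10)) mod 10 = 7.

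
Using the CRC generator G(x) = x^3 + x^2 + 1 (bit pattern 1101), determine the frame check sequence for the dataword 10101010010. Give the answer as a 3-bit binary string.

Append 3 zeros: 10101010010000. Divide by 1101 (XOR where the leading bit is 1):
  pos 0: 1010 XOR 1101 = 0111
  pos 1: 1111 XOR 1101 = 0010
  pos 3: 1001 XOR 1101 = 0100
  pos 4: 1000 XOR 1101 = 0101
  pos 5: 1010 XOR 1101 = 0111
  pos 6: 1111 XOR 1101 = 0010
  pos 8: 1000 XOR 1101 = 0101
  pos 9: 1010 XOR 1101 = 0111
  pos 10: 1110 XOR 1101 = 0011
Remainder (last 3 bits) = 011. This is the CRC / FCS.

011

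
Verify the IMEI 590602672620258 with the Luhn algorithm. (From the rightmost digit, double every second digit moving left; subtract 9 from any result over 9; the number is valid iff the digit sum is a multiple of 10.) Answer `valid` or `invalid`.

valid

From the right, keep odd positions and double even positions (subtract 9 from any doubled value over 9):
  doubled (positions 2,4,...): 1 0 3 5 4 3 9 → sum 25
  kept (positions 1,3,...): 8 2 2 2 6 0 0 5 → sum 25
Total = 50.
50 mod 10 = 0, so the number is valid.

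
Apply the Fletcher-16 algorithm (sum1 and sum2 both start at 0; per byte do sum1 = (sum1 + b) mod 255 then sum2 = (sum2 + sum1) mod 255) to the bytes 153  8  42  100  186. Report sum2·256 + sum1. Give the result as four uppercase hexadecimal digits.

Running sums (mod 255):
  after byte 0 (153): sum1=153, sum2=153
  after byte 1 (8): sum1=161, sum2=59
  after byte 2 (42): sum1=203, sum2=7
  after byte 3 (100): sum1=48, sum2=55
  after byte 4 (186): sum1=234, sum2=34
Checksum = sum2·256 + sum1 = 34·256 + 234 = 8938 = 0x22EA.

22EA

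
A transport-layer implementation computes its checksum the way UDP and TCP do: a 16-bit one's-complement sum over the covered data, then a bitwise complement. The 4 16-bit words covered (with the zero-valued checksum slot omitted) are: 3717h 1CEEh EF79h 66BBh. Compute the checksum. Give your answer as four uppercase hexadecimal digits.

One's-complement addition (fold any carry out of bit 15 back into bit 0):
  0x3717 + 0x1CEE = 0x05405
  0x5405 + 0xEF79 = 0x1437E → wrap carry → 0x437F
  0x437F + 0x66BB = 0x0AA3A
One's-complement sum = 0xAA3A.
Checksum = ~0xAA3A & 0xFFFF = 0x55C5.

55C5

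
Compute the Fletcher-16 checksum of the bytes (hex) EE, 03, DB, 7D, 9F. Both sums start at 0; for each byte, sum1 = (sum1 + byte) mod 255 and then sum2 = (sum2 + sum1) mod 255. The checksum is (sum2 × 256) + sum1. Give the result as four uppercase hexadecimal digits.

Running sums (mod 255):
  after byte 0 (EE): sum1=238, sum2=238
  after byte 1 (03): sum1=241, sum2=224
  after byte 2 (DB): sum1=205, sum2=174
  after byte 3 (7D): sum1=75, sum2=249
  after byte 4 (9F): sum1=234, sum2=228
Checksum = sum2·256 + sum1 = 228·256 + 234 = 58602 = 0xE4EA.

E4EA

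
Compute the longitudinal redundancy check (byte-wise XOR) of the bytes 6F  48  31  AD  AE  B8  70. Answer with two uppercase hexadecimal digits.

DD

XOR the bytes together:
  start with 0x6F
  0x6F ⊕ 0x48 = 0x27
  0x27 ⊕ 0x31 = 0x16
  0x16 ⊕ 0xAD = 0xBB
  0xBB ⊕ 0xAE = 0x15
  0x15 ⊕ 0xB8 = 0xAD
  0xAD ⊕ 0x70 = 0xDD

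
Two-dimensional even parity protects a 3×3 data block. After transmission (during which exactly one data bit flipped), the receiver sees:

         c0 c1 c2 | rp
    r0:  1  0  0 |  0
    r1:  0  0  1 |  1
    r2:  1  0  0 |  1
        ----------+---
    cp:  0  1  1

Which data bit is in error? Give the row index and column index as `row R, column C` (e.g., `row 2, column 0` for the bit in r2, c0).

row 0, column 1

Recompute each row's even parity and compare to rp:
  r0: data parity 1, sent rp 0 → mismatch
  r1: data parity 1, sent rp 1 → ok
  r2: data parity 1, sent rp 1 → ok
Recompute each column's even parity and compare to cp:
  c0: data parity 0, sent cp 0 → ok
  c1: data parity 0, sent cp 1 → mismatch
  c2: data parity 1, sent cp 1 → ok
Exactly one row (r0) and one column (c1) fail → the flipped bit is at their intersection.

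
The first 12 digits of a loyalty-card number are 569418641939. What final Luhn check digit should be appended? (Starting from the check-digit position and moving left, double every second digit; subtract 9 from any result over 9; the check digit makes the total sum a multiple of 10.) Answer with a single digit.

Partial digits right→left: 9 3 9 1 4 6 8 1 4 9 6 5
Double every second digit counting from the check-digit position (so the 1st, 3rd, 5th, ... of the partial from the right).
  doubled (with −9 where >9): 9 9 8 7 8 3 → sum 44
  kept as-is: 3 1 6 1 9 5 → sum 25
Total = 44 + 25 = 69.
Check digit = (10 − (69 mod 10)) mod 10 = 1.

1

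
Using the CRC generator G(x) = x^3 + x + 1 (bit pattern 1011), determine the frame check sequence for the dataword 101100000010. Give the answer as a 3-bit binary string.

110

Append 3 zeros: 101100000010000. Divide by 1011 (XOR where the leading bit is 1):
  pos 0: 1011 XOR 1011 = 0000
  pos 10: 1000 XOR 1011 = 0011
Remainder (last 3 bits) = 110. This is the CRC / FCS.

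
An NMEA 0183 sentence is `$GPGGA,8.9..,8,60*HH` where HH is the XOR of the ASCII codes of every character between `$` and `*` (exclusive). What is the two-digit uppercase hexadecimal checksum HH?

XOR the ASCII codes of the payload characters:
  'G' = 0x47 → acc = 0x47
  'P' = 0x50 → acc = 0x17
  'G' = 0x47 → acc = 0x50
  'G' = 0x47 → acc = 0x17
  'A' = 0x41 → acc = 0x56
  ',' = 0x2C → acc = 0x7A
  '8' = 0x38 → acc = 0x42
  '.' = 0x2E → acc = 0x6C
  '9' = 0x39 → acc = 0x55
  '.' = 0x2E → acc = 0x7B
  '.' = 0x2E → acc = 0x55
  ',' = 0x2C → acc = 0x79
  '8' = 0x38 → acc = 0x41
  ',' = 0x2C → acc = 0x6D
  '6' = 0x36 → acc = 0x5B
  '0' = 0x30 → acc = 0x6B
Checksum = 0x6B.

6B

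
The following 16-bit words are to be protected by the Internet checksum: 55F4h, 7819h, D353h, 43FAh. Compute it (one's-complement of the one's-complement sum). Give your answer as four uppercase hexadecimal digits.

One's-complement addition (fold any carry out of bit 15 back into bit 0):
  0x55F4 + 0x7819 = 0x0CE0D
  0xCE0D + 0xD353 = 0x1A160 → wrap carry → 0xA161
  0xA161 + 0x43FA = 0x0E55B
One's-complement sum = 0xE55B.
Checksum = ~0xE55B & 0xFFFF = 0x1AA4.

1AA4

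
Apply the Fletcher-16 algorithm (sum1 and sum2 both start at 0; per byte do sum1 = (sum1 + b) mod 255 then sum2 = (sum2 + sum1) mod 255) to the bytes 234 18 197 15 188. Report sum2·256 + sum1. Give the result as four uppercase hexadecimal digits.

0B8E

Running sums (mod 255):
  after byte 0 (234): sum1=234, sum2=234
  after byte 1 (18): sum1=252, sum2=231
  after byte 2 (197): sum1=194, sum2=170
  after byte 3 (15): sum1=209, sum2=124
  after byte 4 (188): sum1=142, sum2=11
Checksum = sum2·256 + sum1 = 11·256 + 142 = 2958 = 0x0B8E.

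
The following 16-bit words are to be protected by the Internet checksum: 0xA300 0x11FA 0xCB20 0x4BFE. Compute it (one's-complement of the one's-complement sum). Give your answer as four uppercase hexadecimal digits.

33E6

One's-complement addition (fold any carry out of bit 15 back into bit 0):
  0xA300 + 0x11FA = 0x0B4FA
  0xB4FA + 0xCB20 = 0x1801A → wrap carry → 0x801B
  0x801B + 0x4BFE = 0x0CC19
One's-complement sum = 0xCC19.
Checksum = ~0xCC19 & 0xFFFF = 0x33E6.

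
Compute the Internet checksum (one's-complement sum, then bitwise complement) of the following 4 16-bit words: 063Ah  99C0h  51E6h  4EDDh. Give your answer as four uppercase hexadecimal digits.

One's-complement addition (fold any carry out of bit 15 back into bit 0):
  0x063A + 0x99C0 = 0x09FFA
  0x9FFA + 0x51E6 = 0x0F1E0
  0xF1E0 + 0x4EDD = 0x140BD → wrap carry → 0x40BE
One's-complement sum = 0x40BE.
Checksum = ~0x40BE & 0xFFFF = 0xBF41.

BF41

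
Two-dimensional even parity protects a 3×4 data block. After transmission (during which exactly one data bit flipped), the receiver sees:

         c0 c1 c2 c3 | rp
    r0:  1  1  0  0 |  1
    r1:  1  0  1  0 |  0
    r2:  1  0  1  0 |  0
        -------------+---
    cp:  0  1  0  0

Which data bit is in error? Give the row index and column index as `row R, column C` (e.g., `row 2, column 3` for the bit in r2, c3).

Recompute each row's even parity and compare to rp:
  r0: data parity 0, sent rp 1 → mismatch
  r1: data parity 0, sent rp 0 → ok
  r2: data parity 0, sent rp 0 → ok
Recompute each column's even parity and compare to cp:
  c0: data parity 1, sent cp 0 → mismatch
  c1: data parity 1, sent cp 1 → ok
  c2: data parity 0, sent cp 0 → ok
  c3: data parity 0, sent cp 0 → ok
Exactly one row (r0) and one column (c0) fail → the flipped bit is at their intersection.

row 0, column 0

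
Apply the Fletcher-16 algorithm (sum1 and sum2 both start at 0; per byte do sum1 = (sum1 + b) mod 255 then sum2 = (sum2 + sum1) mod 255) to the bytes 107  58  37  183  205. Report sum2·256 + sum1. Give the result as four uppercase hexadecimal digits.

Running sums (mod 255):
  after byte 0 (107): sum1=107, sum2=107
  after byte 1 (58): sum1=165, sum2=17
  after byte 2 (37): sum1=202, sum2=219
  after byte 3 (183): sum1=130, sum2=94
  after byte 4 (205): sum1=80, sum2=174
Checksum = sum2·256 + sum1 = 174·256 + 80 = 44624 = 0xAE50.

AE50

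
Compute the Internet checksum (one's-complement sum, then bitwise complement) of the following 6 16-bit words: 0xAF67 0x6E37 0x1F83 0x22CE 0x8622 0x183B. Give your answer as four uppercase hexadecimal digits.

01B2

One's-complement addition (fold any carry out of bit 15 back into bit 0):
  0xAF67 + 0x6E37 = 0x11D9E → wrap carry → 0x1D9F
  0x1D9F + 0x1F83 = 0x03D22
  0x3D22 + 0x22CE = 0x05FF0
  0x5FF0 + 0x8622 = 0x0E612
  0xE612 + 0x183B = 0x0FE4D
One's-complement sum = 0xFE4D.
Checksum = ~0xFE4D & 0xFFFF = 0x01B2.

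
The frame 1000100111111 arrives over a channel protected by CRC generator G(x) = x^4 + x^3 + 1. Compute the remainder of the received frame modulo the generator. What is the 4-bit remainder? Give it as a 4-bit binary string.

Modulo-2 division of 1000100111111 by 11001:
  pos 0: 10001 XOR 11001 = 01000
  pos 1: 10000 XOR 11001 = 01001
  pos 2: 10010 XOR 11001 = 01011
  pos 3: 10111 XOR 11001 = 01110
  pos 4: 11101 XOR 11001 = 00100
  pos 6: 10011 XOR 11001 = 01010
  pos 7: 10101 XOR 11001 = 01100
  pos 8: 11001 XOR 11001 = 00000
Remainder = 0000 (zero — the frame passes the CRC check).

0000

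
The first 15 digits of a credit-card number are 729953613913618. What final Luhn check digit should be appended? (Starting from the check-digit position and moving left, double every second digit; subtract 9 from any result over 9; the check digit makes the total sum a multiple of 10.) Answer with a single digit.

6

Partial digits right→left: 8 1 6 3 1 9 3 1 6 3 5 9 9 2 7
Double every second digit counting from the check-digit position (so the 1st, 3rd, 5th, ... of the partial from the right).
  doubled (with −9 where >9): 7 3 2 6 3 1 9 5 → sum 36
  kept as-is: 1 3 9 1 3 9 2 → sum 28
Total = 36 + 28 = 64.
Check digit = (10 − (64 mod 10)) mod 10 = 6.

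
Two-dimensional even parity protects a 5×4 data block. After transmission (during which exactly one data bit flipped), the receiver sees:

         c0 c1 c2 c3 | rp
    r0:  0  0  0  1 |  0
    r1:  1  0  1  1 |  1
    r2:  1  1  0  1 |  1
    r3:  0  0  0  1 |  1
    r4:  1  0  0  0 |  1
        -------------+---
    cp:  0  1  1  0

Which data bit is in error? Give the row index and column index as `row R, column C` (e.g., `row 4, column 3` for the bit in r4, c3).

Recompute each row's even parity and compare to rp:
  r0: data parity 1, sent rp 0 → mismatch
  r1: data parity 1, sent rp 1 → ok
  r2: data parity 1, sent rp 1 → ok
  r3: data parity 1, sent rp 1 → ok
  r4: data parity 1, sent rp 1 → ok
Recompute each column's even parity and compare to cp:
  c0: data parity 1, sent cp 0 → mismatch
  c1: data parity 1, sent cp 1 → ok
  c2: data parity 1, sent cp 1 → ok
  c3: data parity 0, sent cp 0 → ok
Exactly one row (r0) and one column (c0) fail → the flipped bit is at their intersection.

row 0, column 0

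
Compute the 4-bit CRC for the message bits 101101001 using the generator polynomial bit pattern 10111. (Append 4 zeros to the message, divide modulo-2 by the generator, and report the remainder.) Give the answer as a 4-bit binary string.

Append 4 zeros: 1011010010000. Divide by 10111 (XOR where the leading bit is 1):
  pos 0: 10110 XOR 10111 = 00001
  pos 4: 11001 XOR 10111 = 01110
  pos 5: 11100 XOR 10111 = 01011
  pos 6: 10110 XOR 10111 = 00001
Remainder (last 4 bits) = 0100. This is the CRC / FCS.

0100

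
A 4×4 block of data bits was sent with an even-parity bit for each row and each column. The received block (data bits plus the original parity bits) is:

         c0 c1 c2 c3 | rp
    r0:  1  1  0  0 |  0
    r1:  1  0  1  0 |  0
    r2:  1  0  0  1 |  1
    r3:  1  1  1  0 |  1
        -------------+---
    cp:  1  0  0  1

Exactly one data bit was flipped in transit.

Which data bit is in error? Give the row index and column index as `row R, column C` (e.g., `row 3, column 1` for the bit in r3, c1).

Recompute each row's even parity and compare to rp:
  r0: data parity 0, sent rp 0 → ok
  r1: data parity 0, sent rp 0 → ok
  r2: data parity 0, sent rp 1 → mismatch
  r3: data parity 1, sent rp 1 → ok
Recompute each column's even parity and compare to cp:
  c0: data parity 0, sent cp 1 → mismatch
  c1: data parity 0, sent cp 0 → ok
  c2: data parity 0, sent cp 0 → ok
  c3: data parity 1, sent cp 1 → ok
Exactly one row (r2) and one column (c0) fail → the flipped bit is at their intersection.

row 2, column 0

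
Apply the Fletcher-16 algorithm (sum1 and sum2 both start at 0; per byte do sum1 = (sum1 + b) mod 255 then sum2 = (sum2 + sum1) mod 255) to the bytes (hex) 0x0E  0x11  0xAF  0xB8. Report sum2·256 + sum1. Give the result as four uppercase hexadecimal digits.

Running sums (mod 255):
  after byte 0 (0x0E): sum1=14, sum2=14
  after byte 1 (0x11): sum1=31, sum2=45
  after byte 2 (0xAF): sum1=206, sum2=251
  after byte 3 (0xB8): sum1=135, sum2=131
Checksum = sum2·256 + sum1 = 131·256 + 135 = 33671 = 0x8387.

8387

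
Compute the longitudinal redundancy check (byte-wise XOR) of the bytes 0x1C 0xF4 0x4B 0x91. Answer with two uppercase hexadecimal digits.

XOR the bytes together:
  start with 0x1C
  0x1C ⊕ 0xF4 = 0xE8
  0xE8 ⊕ 0x4B = 0xA3
  0xA3 ⊕ 0x91 = 0x32

32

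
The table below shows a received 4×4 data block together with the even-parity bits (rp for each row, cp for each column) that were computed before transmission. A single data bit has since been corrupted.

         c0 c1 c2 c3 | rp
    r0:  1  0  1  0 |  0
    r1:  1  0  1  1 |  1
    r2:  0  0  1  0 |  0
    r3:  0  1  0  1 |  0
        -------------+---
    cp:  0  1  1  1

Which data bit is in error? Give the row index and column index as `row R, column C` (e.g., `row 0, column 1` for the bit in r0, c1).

Recompute each row's even parity and compare to rp:
  r0: data parity 0, sent rp 0 → ok
  r1: data parity 1, sent rp 1 → ok
  r2: data parity 1, sent rp 0 → mismatch
  r3: data parity 0, sent rp 0 → ok
Recompute each column's even parity and compare to cp:
  c0: data parity 0, sent cp 0 → ok
  c1: data parity 1, sent cp 1 → ok
  c2: data parity 1, sent cp 1 → ok
  c3: data parity 0, sent cp 1 → mismatch
Exactly one row (r2) and one column (c3) fail → the flipped bit is at their intersection.

row 2, column 3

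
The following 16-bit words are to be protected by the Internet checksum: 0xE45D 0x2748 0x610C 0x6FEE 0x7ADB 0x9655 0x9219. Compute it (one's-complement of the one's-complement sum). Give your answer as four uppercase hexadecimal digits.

One's-complement addition (fold any carry out of bit 15 back into bit 0):
  0xE45D + 0x2748 = 0x10BA5 → wrap carry → 0x0BA6
  0x0BA6 + 0x610C = 0x06CB2
  0x6CB2 + 0x6FEE = 0x0DCA0
  0xDCA0 + 0x7ADB = 0x1577B → wrap carry → 0x577C
  0x577C + 0x9655 = 0x0EDD1
  0xEDD1 + 0x9219 = 0x17FEA → wrap carry → 0x7FEB
One's-complement sum = 0x7FEB.
Checksum = ~0x7FEB & 0xFFFF = 0x8014.

8014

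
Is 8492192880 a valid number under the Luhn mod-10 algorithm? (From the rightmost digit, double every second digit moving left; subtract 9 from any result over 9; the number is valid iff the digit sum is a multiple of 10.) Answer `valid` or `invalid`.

From the right, keep odd positions and double even positions (subtract 9 from any doubled value over 9):
  doubled (positions 2,4,...): 7 4 2 9 7 → sum 29
  kept (positions 1,3,...): 0 8 9 2 4 → sum 23
Total = 52.
52 mod 10 = 2, so the number is invalid.

invalid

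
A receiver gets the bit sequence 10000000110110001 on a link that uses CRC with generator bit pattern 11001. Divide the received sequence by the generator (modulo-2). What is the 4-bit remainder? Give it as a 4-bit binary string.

Modulo-2 division of 10000000110110001 by 11001:
  pos 0: 10000 XOR 11001 = 01001
  pos 1: 10010 XOR 11001 = 01011
  pos 2: 10110 XOR 11001 = 01111
  pos 3: 11110 XOR 11001 = 00111
  pos 5: 11111 XOR 11001 = 00110
  pos 7: 11001 XOR 11001 = 00000
  pos 12: 10001 XOR 11001 = 01000
Remainder = 1000 (nonzero — an error is detected).

1000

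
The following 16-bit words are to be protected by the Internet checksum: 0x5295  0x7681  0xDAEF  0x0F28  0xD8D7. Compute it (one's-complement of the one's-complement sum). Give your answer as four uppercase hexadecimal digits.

73F9

One's-complement addition (fold any carry out of bit 15 back into bit 0):
  0x5295 + 0x7681 = 0x0C916
  0xC916 + 0xDAEF = 0x1A405 → wrap carry → 0xA406
  0xA406 + 0x0F28 = 0x0B32E
  0xB32E + 0xD8D7 = 0x18C05 → wrap carry → 0x8C06
One's-complement sum = 0x8C06.
Checksum = ~0x8C06 & 0xFFFF = 0x73F9.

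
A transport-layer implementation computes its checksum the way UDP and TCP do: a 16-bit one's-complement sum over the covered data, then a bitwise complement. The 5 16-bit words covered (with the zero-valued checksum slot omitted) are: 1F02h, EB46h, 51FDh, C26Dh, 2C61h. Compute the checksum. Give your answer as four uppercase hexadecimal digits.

One's-complement addition (fold any carry out of bit 15 back into bit 0):
  0x1F02 + 0xEB46 = 0x10A48 → wrap carry → 0x0A49
  0x0A49 + 0x51FD = 0x05C46
  0x5C46 + 0xC26D = 0x11EB3 → wrap carry → 0x1EB4
  0x1EB4 + 0x2C61 = 0x04B15
One's-complement sum = 0x4B15.
Checksum = ~0x4B15 & 0xFFFF = 0xB4EA.

B4EA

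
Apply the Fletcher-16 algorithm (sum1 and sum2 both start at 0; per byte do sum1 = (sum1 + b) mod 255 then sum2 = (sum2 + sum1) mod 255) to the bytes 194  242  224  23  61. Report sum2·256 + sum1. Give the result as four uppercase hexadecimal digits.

Running sums (mod 255):
  after byte 0 (194): sum1=194, sum2=194
  after byte 1 (242): sum1=181, sum2=120
  after byte 2 (224): sum1=150, sum2=15
  after byte 3 (23): sum1=173, sum2=188
  after byte 4 (61): sum1=234, sum2=167
Checksum = sum2·256 + sum1 = 167·256 + 234 = 42986 = 0xA7EA.

A7EA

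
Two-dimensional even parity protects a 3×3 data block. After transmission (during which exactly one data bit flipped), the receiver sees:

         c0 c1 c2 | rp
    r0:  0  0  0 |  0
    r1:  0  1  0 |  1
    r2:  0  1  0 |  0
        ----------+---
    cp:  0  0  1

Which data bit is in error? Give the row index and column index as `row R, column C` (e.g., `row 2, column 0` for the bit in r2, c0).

Recompute each row's even parity and compare to rp:
  r0: data parity 0, sent rp 0 → ok
  r1: data parity 1, sent rp 1 → ok
  r2: data parity 1, sent rp 0 → mismatch
Recompute each column's even parity and compare to cp:
  c0: data parity 0, sent cp 0 → ok
  c1: data parity 0, sent cp 0 → ok
  c2: data parity 0, sent cp 1 → mismatch
Exactly one row (r2) and one column (c2) fail → the flipped bit is at their intersection.

row 2, column 2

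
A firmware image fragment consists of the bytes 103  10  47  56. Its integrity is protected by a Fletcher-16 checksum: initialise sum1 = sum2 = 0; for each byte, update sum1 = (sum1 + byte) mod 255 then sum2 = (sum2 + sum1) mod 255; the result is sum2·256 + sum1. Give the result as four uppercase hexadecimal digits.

Running sums (mod 255):
  after byte 0 (103): sum1=103, sum2=103
  after byte 1 (10): sum1=113, sum2=216
  after byte 2 (47): sum1=160, sum2=121
  after byte 3 (56): sum1=216, sum2=82
Checksum = sum2·256 + sum1 = 82·256 + 216 = 21208 = 0x52D8.

52D8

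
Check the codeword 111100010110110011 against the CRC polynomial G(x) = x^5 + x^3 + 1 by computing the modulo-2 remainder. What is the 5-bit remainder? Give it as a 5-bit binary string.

Modulo-2 division of 111100010110110011 by 101001:
  pos 0: 111100 XOR 101001 = 010101
  pos 1: 101010 XOR 101001 = 000011
  pos 5: 111011 XOR 101001 = 010010
  pos 6: 100100 XOR 101001 = 001101
  pos 8: 110111 XOR 101001 = 011110
  pos 9: 111100 XOR 101001 = 010101
  pos 10: 101010 XOR 101001 = 000011
Remainder = 01111 (nonzero — an error is detected).

01111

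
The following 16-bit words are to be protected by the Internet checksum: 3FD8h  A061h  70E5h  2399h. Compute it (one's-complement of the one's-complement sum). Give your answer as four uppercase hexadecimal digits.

8B47

One's-complement addition (fold any carry out of bit 15 back into bit 0):
  0x3FD8 + 0xA061 = 0x0E039
  0xE039 + 0x70E5 = 0x1511E → wrap carry → 0x511F
  0x511F + 0x2399 = 0x074B8
One's-complement sum = 0x74B8.
Checksum = ~0x74B8 & 0xFFFF = 0x8B47.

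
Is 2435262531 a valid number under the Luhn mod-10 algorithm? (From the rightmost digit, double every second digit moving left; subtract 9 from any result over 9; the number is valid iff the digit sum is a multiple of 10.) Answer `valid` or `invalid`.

invalid

From the right, keep odd positions and double even positions (subtract 9 from any doubled value over 9):
  doubled (positions 2,4,...): 6 4 4 6 4 → sum 24
  kept (positions 1,3,...): 1 5 6 5 4 → sum 21
Total = 45.
45 mod 10 = 5, so the number is invalid.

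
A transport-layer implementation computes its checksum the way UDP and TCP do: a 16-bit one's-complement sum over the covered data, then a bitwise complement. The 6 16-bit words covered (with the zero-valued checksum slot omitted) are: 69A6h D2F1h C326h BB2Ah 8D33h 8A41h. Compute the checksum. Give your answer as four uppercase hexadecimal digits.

One's-complement addition (fold any carry out of bit 15 back into bit 0):
  0x69A6 + 0xD2F1 = 0x13C97 → wrap carry → 0x3C98
  0x3C98 + 0xC326 = 0x0FFBE
  0xFFBE + 0xBB2A = 0x1BAE8 → wrap carry → 0xBAE9
  0xBAE9 + 0x8D33 = 0x1481C → wrap carry → 0x481D
  0x481D + 0x8A41 = 0x0D25E
One's-complement sum = 0xD25E.
Checksum = ~0xD25E & 0xFFFF = 0x2DA1.

2DA1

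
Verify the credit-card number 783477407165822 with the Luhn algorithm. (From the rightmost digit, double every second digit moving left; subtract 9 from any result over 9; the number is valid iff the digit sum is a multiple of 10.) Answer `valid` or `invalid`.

From the right, keep odd positions and double even positions (subtract 9 from any doubled value over 9):
  doubled (positions 2,4,...): 4 1 2 0 5 8 7 → sum 27
  kept (positions 1,3,...): 2 8 6 7 4 7 3 7 → sum 44
Total = 71.
71 mod 10 = 1, so the number is invalid.

invalid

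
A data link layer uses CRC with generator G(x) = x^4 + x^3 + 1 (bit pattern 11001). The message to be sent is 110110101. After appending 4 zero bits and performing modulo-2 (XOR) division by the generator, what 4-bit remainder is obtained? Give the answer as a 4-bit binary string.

0011

Append 4 zeros: 1101101010000. Divide by 11001 (XOR where the leading bit is 1):
  pos 0: 11011 XOR 11001 = 00010
  pos 3: 10010 XOR 11001 = 01011
  pos 4: 10111 XOR 11001 = 01110
  pos 5: 11100 XOR 11001 = 00101
  pos 7: 10100 XOR 11001 = 01101
  pos 8: 11010 XOR 11001 = 00011
Remainder (last 4 bits) = 0011. This is the CRC / FCS.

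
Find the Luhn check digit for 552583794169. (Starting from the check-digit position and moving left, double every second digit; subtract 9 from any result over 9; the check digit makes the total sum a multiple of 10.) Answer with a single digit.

0

Partial digits right→left: 9 6 1 4 9 7 3 8 5 2 5 5
Double every second digit counting from the check-digit position (so the 1st, 3rd, 5th, ... of the partial from the right).
  doubled (with −9 where >9): 9 2 9 6 1 1 → sum 28
  kept as-is: 6 4 7 8 2 5 → sum 32
Total = 28 + 32 = 60.
Check digit = (10 − (60 mod 10)) mod 10 = 0.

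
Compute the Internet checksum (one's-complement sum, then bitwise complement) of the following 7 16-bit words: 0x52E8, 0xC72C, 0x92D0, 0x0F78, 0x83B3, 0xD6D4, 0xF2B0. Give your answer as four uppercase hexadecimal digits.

One's-complement addition (fold any carry out of bit 15 back into bit 0):
  0x52E8 + 0xC72C = 0x11A14 → wrap carry → 0x1A15
  0x1A15 + 0x92D0 = 0x0ACE5
  0xACE5 + 0x0F78 = 0x0BC5D
  0xBC5D + 0x83B3 = 0x14010 → wrap carry → 0x4011
  0x4011 + 0xD6D4 = 0x116E5 → wrap carry → 0x16E6
  0x16E6 + 0xF2B0 = 0x10996 → wrap carry → 0x0997
One's-complement sum = 0x0997.
Checksum = ~0x0997 & 0xFFFF = 0xF668.

F668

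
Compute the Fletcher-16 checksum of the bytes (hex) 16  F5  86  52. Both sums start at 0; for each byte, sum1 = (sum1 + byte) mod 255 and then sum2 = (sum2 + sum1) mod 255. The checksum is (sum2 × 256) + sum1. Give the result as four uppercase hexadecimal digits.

Running sums (mod 255):
  after byte 0 (16): sum1=22, sum2=22
  after byte 1 (F5): sum1=12, sum2=34
  after byte 2 (86): sum1=146, sum2=180
  after byte 3 (52): sum1=228, sum2=153
Checksum = sum2·256 + sum1 = 153·256 + 228 = 39396 = 0x99E4.

99E4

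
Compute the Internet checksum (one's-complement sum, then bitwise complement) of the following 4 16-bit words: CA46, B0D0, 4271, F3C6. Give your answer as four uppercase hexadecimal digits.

One's-complement addition (fold any carry out of bit 15 back into bit 0):
  0xCA46 + 0xB0D0 = 0x17B16 → wrap carry → 0x7B17
  0x7B17 + 0x4271 = 0x0BD88
  0xBD88 + 0xF3C6 = 0x1B14E → wrap carry → 0xB14F
One's-complement sum = 0xB14F.
Checksum = ~0xB14F & 0xFFFF = 0x4EB0.

4EB0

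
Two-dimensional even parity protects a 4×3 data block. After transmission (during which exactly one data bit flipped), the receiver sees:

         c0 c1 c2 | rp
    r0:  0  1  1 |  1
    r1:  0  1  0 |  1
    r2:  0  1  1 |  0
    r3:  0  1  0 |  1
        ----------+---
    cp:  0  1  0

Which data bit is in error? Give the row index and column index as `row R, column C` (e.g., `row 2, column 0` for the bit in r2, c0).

row 0, column 1

Recompute each row's even parity and compare to rp:
  r0: data parity 0, sent rp 1 → mismatch
  r1: data parity 1, sent rp 1 → ok
  r2: data parity 0, sent rp 0 → ok
  r3: data parity 1, sent rp 1 → ok
Recompute each column's even parity and compare to cp:
  c0: data parity 0, sent cp 0 → ok
  c1: data parity 0, sent cp 1 → mismatch
  c2: data parity 0, sent cp 0 → ok
Exactly one row (r0) and one column (c1) fail → the flipped bit is at their intersection.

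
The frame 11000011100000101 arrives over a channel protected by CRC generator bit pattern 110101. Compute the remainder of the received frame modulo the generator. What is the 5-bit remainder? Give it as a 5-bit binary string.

Modulo-2 division of 11000011100000101 by 110101:
  pos 0: 110000 XOR 110101 = 000101
  pos 3: 101111 XOR 110101 = 011010
  pos 4: 110100 XOR 110101 = 000001
  pos 9: 100001 XOR 110101 = 010100
  pos 10: 101000 XOR 110101 = 011101
  pos 11: 111011 XOR 110101 = 001110
Remainder = 01110 (nonzero — an error is detected).

01110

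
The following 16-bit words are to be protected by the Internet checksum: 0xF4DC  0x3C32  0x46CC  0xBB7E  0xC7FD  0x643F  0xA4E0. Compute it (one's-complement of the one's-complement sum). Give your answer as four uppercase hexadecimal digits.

FB87

One's-complement addition (fold any carry out of bit 15 back into bit 0):
  0xF4DC + 0x3C32 = 0x1310E → wrap carry → 0x310F
  0x310F + 0x46CC = 0x077DB
  0x77DB + 0xBB7E = 0x13359 → wrap carry → 0x335A
  0x335A + 0xC7FD = 0x0FB57
  0xFB57 + 0x643F = 0x15F96 → wrap carry → 0x5F97
  0x5F97 + 0xA4E0 = 0x10477 → wrap carry → 0x0478
One's-complement sum = 0x0478.
Checksum = ~0x0478 & 0xFFFF = 0xFB87.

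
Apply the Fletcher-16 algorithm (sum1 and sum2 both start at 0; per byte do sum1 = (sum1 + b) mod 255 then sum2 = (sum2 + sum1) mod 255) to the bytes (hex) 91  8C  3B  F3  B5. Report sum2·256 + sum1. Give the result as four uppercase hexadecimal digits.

5903

Running sums (mod 255):
  after byte 0 (91): sum1=145, sum2=145
  after byte 1 (8C): sum1=30, sum2=175
  after byte 2 (3B): sum1=89, sum2=9
  after byte 3 (F3): sum1=77, sum2=86
  after byte 4 (B5): sum1=3, sum2=89
Checksum = sum2·256 + sum1 = 89·256 + 3 = 22787 = 0x5903.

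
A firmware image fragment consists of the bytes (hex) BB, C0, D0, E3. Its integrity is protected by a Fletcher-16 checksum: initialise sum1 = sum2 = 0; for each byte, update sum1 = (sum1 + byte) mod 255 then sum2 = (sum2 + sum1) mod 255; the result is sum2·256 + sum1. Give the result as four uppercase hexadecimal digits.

B631

Running sums (mod 255):
  after byte 0 (BB): sum1=187, sum2=187
  after byte 1 (C0): sum1=124, sum2=56
  after byte 2 (D0): sum1=77, sum2=133
  after byte 3 (E3): sum1=49, sum2=182
Checksum = sum2·256 + sum1 = 182·256 + 49 = 46641 = 0xB631.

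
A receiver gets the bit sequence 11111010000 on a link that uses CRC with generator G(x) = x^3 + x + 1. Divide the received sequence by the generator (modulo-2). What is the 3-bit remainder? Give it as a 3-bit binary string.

111

Modulo-2 division of 11111010000 by 1011:
  pos 0: 1111 XOR 1011 = 0100
  pos 1: 1001 XOR 1011 = 0010
  pos 3: 1001 XOR 1011 = 0010
  pos 5: 1000 XOR 1011 = 0011
  pos 7: 1100 XOR 1011 = 0111
Remainder = 111 (nonzero — an error is detected).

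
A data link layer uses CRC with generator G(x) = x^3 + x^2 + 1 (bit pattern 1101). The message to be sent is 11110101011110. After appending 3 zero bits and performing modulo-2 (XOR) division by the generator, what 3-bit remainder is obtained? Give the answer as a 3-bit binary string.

Append 3 zeros: 11110101011110000. Divide by 1101 (XOR where the leading bit is 1):
  pos 0: 1111 XOR 1101 = 0010
  pos 2: 1001 XOR 1101 = 0100
  pos 3: 1000 XOR 1101 = 0101
  pos 4: 1011 XOR 1101 = 0110
  pos 5: 1100 XOR 1101 = 0001
  pos 8: 1111 XOR 1101 = 0010
  pos 10: 1010 XOR 1101 = 0111
  pos 11: 1110 XOR 1101 = 0011
  pos 13: 1100 XOR 1101 = 0001
Remainder (last 3 bits) = 001. This is the CRC / FCS.

001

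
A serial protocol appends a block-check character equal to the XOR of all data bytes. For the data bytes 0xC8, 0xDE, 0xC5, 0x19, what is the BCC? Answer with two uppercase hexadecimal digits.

CA

XOR the bytes together:
  start with 0xC8
  0xC8 ⊕ 0xDE = 0x16
  0x16 ⊕ 0xC5 = 0xD3
  0xD3 ⊕ 0x19 = 0xCA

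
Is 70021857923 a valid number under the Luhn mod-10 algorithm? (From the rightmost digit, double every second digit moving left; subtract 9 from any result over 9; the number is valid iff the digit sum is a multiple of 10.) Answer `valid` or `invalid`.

invalid

From the right, keep odd positions and double even positions (subtract 9 from any doubled value over 9):
  doubled (positions 2,4,...): 4 5 7 4 0 → sum 20
  kept (positions 1,3,...): 3 9 5 1 0 7 → sum 25
Total = 45.
45 mod 10 = 5, so the number is invalid.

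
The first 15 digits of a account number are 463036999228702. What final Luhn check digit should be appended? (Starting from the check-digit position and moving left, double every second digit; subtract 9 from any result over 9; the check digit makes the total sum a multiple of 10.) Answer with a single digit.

8

Partial digits right→left: 2 0 7 8 2 2 9 9 9 6 3 0 3 6 4
Double every second digit counting from the check-digit position (so the 1st, 3rd, 5th, ... of the partial from the right).
  doubled (with −9 where >9): 4 5 4 9 9 6 6 8 → sum 51
  kept as-is: 0 8 2 9 6 0 6 → sum 31
Total = 51 + 31 = 82.
Check digit = (10 − (82 mod 10)) mod 10 = 8.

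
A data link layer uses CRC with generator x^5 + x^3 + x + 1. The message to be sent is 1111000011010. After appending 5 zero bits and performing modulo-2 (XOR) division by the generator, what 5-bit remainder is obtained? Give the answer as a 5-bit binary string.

10110

Append 5 zeros: 111100001101000000. Divide by 101011 (XOR where the leading bit is 1):
  pos 0: 111100 XOR 101011 = 010111
  pos 1: 101110 XOR 101011 = 000101
  pos 4: 101011 XOR 101011 = 000000
  pos 11: 100000 XOR 101011 = 001011
Remainder (last 5 bits) = 10110. This is the CRC / FCS.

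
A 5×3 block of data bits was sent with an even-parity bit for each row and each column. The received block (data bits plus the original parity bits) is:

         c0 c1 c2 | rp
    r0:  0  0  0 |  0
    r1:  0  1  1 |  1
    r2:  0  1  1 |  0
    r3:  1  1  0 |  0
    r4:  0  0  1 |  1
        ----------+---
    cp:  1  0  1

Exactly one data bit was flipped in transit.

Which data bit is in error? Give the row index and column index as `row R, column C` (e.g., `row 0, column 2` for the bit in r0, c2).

Recompute each row's even parity and compare to rp:
  r0: data parity 0, sent rp 0 → ok
  r1: data parity 0, sent rp 1 → mismatch
  r2: data parity 0, sent rp 0 → ok
  r3: data parity 0, sent rp 0 → ok
  r4: data parity 1, sent rp 1 → ok
Recompute each column's even parity and compare to cp:
  c0: data parity 1, sent cp 1 → ok
  c1: data parity 1, sent cp 0 → mismatch
  c2: data parity 1, sent cp 1 → ok
Exactly one row (r1) and one column (c1) fail → the flipped bit is at their intersection.

row 1, column 1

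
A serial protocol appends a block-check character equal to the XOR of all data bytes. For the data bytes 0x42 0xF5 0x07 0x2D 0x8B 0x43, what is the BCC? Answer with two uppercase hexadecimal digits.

XOR the bytes together:
  start with 0x42
  0x42 ⊕ 0xF5 = 0xB7
  0xB7 ⊕ 0x07 = 0xB0
  0xB0 ⊕ 0x2D = 0x9D
  0x9D ⊕ 0x8B = 0x16
  0x16 ⊕ 0x43 = 0x55

55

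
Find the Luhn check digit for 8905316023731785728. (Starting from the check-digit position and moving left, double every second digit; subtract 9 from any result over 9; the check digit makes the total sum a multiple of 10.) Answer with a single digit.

9

Partial digits right→left: 8 2 7 5 8 7 1 3 7 3 2 0 6 1 3 5 0 9 8
Double every second digit counting from the check-digit position (so the 1st, 3rd, 5th, ... of the partial from the right).
  doubled (with −9 where >9): 7 5 7 2 5 4 3 6 0 7 → sum 46
  kept as-is: 2 5 7 3 3 0 1 5 9 → sum 35
Total = 46 + 35 = 81.
Check digit = (10 − (81 mod 10)) mod 10 = 9.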